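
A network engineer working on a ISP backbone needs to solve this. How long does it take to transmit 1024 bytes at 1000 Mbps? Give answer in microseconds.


Given: packet = 1024 bytes, bandwidth = 1000 Mbps
Packet in bits = 1024 * 8 = 8192 bits
Bandwidth = 1000 * 10^6 = 1000000000 bps
Time = 8192 / 1000000000 seconds
Time in us = 8192 * 10^6 / 1000000000 = 8.192

8.192


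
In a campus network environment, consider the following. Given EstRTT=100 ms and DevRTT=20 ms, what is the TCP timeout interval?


Given: EstRTT = 100 ms, DevRTT = 20 ms
Timeout = EstRTT + 4 * DevRTT
4 * DevRTT = 4 * 20 = 80
Timeout = 100 + 80 = 180 ms

180


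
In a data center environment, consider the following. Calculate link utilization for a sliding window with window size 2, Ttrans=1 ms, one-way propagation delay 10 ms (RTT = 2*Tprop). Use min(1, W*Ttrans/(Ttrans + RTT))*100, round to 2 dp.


Given: W = 2, Ttrans = 1 ms, RTT = 20 ms (= 2 * Tprop, Tprop = 10 ms)
Cycle time = Ttrans + RTT = 1 + 20 = 21 ms (first packet sent until its ACK returns)
W * Ttrans = 2 * 1 = 2 ms of sending per cycle
W * Ttrans / (Ttrans + RTT) = 2 / 21 = 0.095238
U = min(1, 0.095238) = 0.095238
U% = 9.52%

9.52


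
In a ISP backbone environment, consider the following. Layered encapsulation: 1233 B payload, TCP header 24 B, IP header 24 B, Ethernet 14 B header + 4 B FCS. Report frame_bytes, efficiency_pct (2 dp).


TCP segment = 1233 + 24 = 1257 B
IP packet = 1257 + 24 = 1281 B
Ethernet frame = 1281 + 14 + 4 = 1299 B
Efficiency = app / frame = 1233 / 1299 = 0.949192 = 94.9192% -> 94.92% (2 dp)

1299, 94.92


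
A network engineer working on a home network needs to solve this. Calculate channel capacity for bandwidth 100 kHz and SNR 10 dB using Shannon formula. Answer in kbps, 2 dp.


Given: B = 100 kHz, SNR = 10 dB
SNR linear = 10^(10/10) = 10
1 + SNR = 11
log2(11) = 3.4594316186
C = 100 * 1000 * 3.4594316186 = 345943.1619 bps
C = 345.943162 kbps -> 345.94 kbps (2 dp)

345.94


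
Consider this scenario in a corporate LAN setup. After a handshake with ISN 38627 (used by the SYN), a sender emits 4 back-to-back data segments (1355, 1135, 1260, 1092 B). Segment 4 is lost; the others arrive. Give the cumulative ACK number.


SYN uses sequence number 38627; first data byte = ISN + 1 = 38628.
Segment 1: SEQ = 38628, len = 1355 B, covers [38628, 39982]
Segment 2: SEQ = 39983, len = 1135 B, covers [39983, 41117]
Segment 3: SEQ = 41118, len = 1260 B, covers [41118, 42377]
Segment 4: SEQ = 42378, len = 1092 B, covers [42378, 43469] [LOST]
In-order data received: bytes [38628, 42377] (segments 1..3).
Segment 4 missing -> gap begins at byte 42378.
Cumulative ACK = next expected in-order byte = 38628 + 1355 + 1135 + 1260 = 42378

42378


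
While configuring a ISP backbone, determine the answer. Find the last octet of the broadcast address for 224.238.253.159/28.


Given: IP = 224.238.253.159, prefix = /28
Host bits = 32 - 28 = 4
Network last octet = 159 AND mask = 144
Host part size = 2^4 - 1 = 15
Broadcast last octet = 144 OR 15 = 159

159


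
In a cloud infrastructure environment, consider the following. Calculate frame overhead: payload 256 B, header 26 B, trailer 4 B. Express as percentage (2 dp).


Given: payload = 256 B, header = 26 B, trailer = 4 B
Overhead bytes = header + trailer = 26 + 4 = 30
Total frame = payload + overhead = 256 + 30 = 286
Overhead % = 30 / 286 * 100 = 10.4895% -> 10.49% (2 dp)

10.49


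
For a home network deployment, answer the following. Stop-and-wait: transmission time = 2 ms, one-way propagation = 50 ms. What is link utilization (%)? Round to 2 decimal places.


Given: Ttrans = 2 ms, Tprop = 50 ms
RTT = 2 * Tprop = 2 * 50 = 100 ms
U = Ttrans / (Ttrans + RTT)
U = 2 / (2 + 100)
U = 2 / 102 = 0.019608
U% = 1.96%

1.96


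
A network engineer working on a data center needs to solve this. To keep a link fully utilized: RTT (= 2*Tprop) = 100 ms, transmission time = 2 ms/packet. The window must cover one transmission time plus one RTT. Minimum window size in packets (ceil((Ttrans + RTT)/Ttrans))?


Given: Ttrans = 2 ms, RTT = 100 ms (= 2 * Tprop, Tprop = 50 ms)
Time until first ACK returns = Ttrans + RTT = 2 + 100 = 102 ms
Need W * Ttrans >= Ttrans + RTT  ->  W >= (Ttrans + RTT) / Ttrans
(Ttrans + RTT) / Ttrans = 102 / 2 = 51
W_min = ceil(51) = 51

51


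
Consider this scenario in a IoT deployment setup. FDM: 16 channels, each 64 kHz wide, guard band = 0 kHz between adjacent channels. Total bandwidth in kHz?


Given: 16 channels, 64 kHz each, guard = 0 kHz
Channel bandwidth = 16 * 64 = 1024 kHz
Guard bands = 15 gaps * 0 kHz = 0 kHz
Total = 1024 + 0 = 1024 kHz

1024


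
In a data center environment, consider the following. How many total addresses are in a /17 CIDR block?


Given: CIDR prefix /17
Host bits = 32 - 17 = 15
Total addresses = 2^15 = 32768

32768


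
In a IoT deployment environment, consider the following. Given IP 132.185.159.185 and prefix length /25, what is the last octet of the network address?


Given: IP = 132.185.159.185, prefix = /25
Subnet mask = 255.255.255.128
Last octet of IP: 185
Last octet of mask: 128
Network last octet = 185 AND 128 = 128

128


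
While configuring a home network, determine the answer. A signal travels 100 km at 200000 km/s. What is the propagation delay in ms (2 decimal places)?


Given: distance = 100 km, speed = 200000 km/s
Delay = distance / speed = 100 / 200000 seconds
Delay in ms = 100 * 1000 / 200000
Delay = 0.5000 ms
Rounded to 2 dp = 0.50 ms

0.50


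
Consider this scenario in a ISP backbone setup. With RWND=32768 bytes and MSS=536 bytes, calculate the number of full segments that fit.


Given: RWND = 32768 bytes, MSS = 536 bytes
Full segments = floor(RWND / MSS)
Full segments = floor(32768 / 536)
Full segments = floor(61.1343) = 61

61


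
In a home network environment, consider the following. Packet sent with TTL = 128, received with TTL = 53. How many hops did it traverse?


Given: initial TTL = 128, received TTL = 53
Hops = initial TTL - received TTL
Hops = 128 - 53 = 75

75


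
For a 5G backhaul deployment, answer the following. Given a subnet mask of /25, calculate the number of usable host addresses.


Given: subnet mask /25
Host bits = 32 - 25 = 7
Total addresses = 2^7 = 128
Usable hosts = 128 - 2 (network + broadcast) = 126

126


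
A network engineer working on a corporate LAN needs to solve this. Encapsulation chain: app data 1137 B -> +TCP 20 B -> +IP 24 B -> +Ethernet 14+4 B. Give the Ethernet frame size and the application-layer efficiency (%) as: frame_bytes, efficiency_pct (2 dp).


TCP segment = 1137 + 20 = 1157 B
IP packet = 1157 + 24 = 1181 B
Ethernet frame = 1181 + 14 + 4 = 1199 B
Efficiency = app / frame = 1137 / 1199 = 0.948290 = 94.8290% -> 94.83% (2 dp)

1199, 94.83


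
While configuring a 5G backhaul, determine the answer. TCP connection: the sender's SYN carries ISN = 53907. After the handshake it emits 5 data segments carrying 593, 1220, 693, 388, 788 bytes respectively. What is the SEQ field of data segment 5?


The SYN occupies sequence number ISN = 53907, so the first data byte is ISN + 1 = 53908.
SEQ of data segment i = (ISN + 1) + sum of payload sizes of segments 1..i-1.
Segment 1: SEQ = 53908, payload = 593 bytes
Segment 2: SEQ = 54501, payload = 1220 bytes
Segment 3: SEQ = 55721, payload = 693 bytes
Segment 4: SEQ = 56414, payload = 388 bytes
Segment 5: SEQ = 56802, payload = 788 bytes
SEQ of segment 5 = 53908 + 593 + 1220 + 693 + 388 = 56802

56802


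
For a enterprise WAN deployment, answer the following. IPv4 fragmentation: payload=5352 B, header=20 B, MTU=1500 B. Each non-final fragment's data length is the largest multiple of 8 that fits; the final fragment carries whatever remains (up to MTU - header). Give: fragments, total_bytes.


Max data per non-final fragment = floor((MTU - header)/8)*8 = floor((1500 - 20)/8)*8 = floor(1480/8)*8 = 1480 B
Final fragment needs no 8-byte alignment: it can carry up to MTU - header = 1480 B
Non-final fragments needed = ceil((payload - 1480) / 1480) = ceil(3872/1480) = ceil(2.6162) = 3
Number of fragments = 3 + 1 = 4
Fragment sizes (data): 3 * 1480 B + 912 B (last, 912 <= 1480 OK)
Total bytes sent = payload + n_frags * header = 5352 + 4*20 = 5352 + 80 = 5432 B

4, 5432


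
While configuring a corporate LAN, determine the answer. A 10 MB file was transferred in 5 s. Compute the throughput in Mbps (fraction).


Given: file = 10 MB, time = 5 s
File in Mb = 10 * 8 = 80 Mb
Throughput = 80 / 5 Mbps
Throughput = 16 Mbps

16


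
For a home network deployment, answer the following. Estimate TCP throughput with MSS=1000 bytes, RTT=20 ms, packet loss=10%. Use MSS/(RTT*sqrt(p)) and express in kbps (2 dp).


Given: MSS = 1000 bytes, RTT = 20 ms, loss = 10%
RTT in seconds = 20 / 1000 = 0.02
Loss rate = 10% = 0.1
sqrt(loss) = sqrt(0.1) = 0.316227766017
Throughput (bytes/s) = 1000 / (0.02 * 0.316227766017) = 158113.8830
Throughput (kbps) = 158113.8830 * 8 / 1000 = 1264.911064 -> 1264.91 kbps (2 dp)

1264.91


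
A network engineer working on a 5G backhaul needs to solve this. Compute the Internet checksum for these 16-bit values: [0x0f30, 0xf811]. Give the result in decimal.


Given words: [0x0f30, 0xf811]
Step 1: Sum all words
Raw sum = 3888 + 63505 = 67393
Step 2: Fold carry: (1857 + 1) = 1858
One's complement = ~1858 & 0xFFFF = 63677

63677


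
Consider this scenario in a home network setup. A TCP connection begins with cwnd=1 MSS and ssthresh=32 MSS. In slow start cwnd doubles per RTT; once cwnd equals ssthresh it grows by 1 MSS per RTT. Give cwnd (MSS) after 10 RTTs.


RTT 0: cwnd = 1 MSS (initial)
RTT 1: cwnd = 2 MSS (slow start, doubled)
RTT 2: cwnd = 4 MSS (slow start, doubled)
RTT 3: cwnd = 8 MSS (slow start, doubled)
RTT 4: cwnd = 16 MSS (slow start, doubled)
RTT 5: cwnd = 32 MSS (slow start, doubled)
RTT 6: cwnd = 33 MSS (congestion avoidance, +1)
RTT 7: cwnd = 34 MSS (congestion avoidance, +1)
RTT 8: cwnd = 35 MSS (congestion avoidance, +1)
RTT 9: cwnd = 36 MSS (congestion avoidance, +1)
RTT 10: cwnd = 37 MSS (congestion avoidance, +1)

37


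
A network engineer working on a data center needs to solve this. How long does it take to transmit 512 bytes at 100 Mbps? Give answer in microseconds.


Given: packet = 512 bytes, bandwidth = 100 Mbps
Packet in bits = 512 * 8 = 4096 bits
Bandwidth = 100 * 10^6 = 100000000 bps
Time = 4096 / 100000000 seconds
Time in us = 4096 * 10^6 / 100000000 = 40.96

40.96


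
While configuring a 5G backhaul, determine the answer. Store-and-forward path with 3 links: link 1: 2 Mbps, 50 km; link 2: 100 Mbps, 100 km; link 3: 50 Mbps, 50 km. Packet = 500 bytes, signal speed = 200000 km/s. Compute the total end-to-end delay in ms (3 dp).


Packet = 500 bytes = 4000 bits. Store-and-forward: sum (t_trans + t_prop) per link.
Link 1: t_trans = 4000/(2*10^6) s = 2.0000 ms; t_prop = 50/200000 s = 0.2500 ms; subtotal = 2.2500 ms
Link 2: t_trans = 4000/(100*10^6) s = 0.0400 ms; t_prop = 100/200000 s = 0.5000 ms; subtotal = 0.5400 ms
Link 3: t_trans = 4000/(50*10^6) s = 0.0800 ms; t_prop = 50/200000 s = 0.2500 ms; subtotal = 0.3300 ms
End-to-end = 2.2500 + 0.5400 + 0.3300 = 3.1200 ms -> 3.120 ms (3 dp)

3.120


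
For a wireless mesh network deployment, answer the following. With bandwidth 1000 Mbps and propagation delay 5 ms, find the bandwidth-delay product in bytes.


Given: bandwidth = 1000 Mbps, delay = 5 ms
BDP in bits = 1000 * 10^6 * 5 / 1000
BDP in bits = 5000000
BDP in bytes = 5000000 / 8 = 625000

625000


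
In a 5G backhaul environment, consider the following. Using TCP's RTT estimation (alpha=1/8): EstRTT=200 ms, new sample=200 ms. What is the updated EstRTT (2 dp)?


Given: EstRTT = 200 ms, SampleRTT = 200 ms, alpha = 1/8
New EstRTT = (1 - alpha) * EstRTT + alpha * SampleRTT
(7/8) * 200 = 175
(1/8) * 200 = 25
New EstRTT = 175 + 25 = 200 ms -> 200.00 ms (2 dp)

200.00


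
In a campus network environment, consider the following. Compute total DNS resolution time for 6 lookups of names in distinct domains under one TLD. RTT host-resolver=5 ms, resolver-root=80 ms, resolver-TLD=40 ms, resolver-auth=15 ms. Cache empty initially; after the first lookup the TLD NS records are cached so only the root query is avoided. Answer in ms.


Lookup 1 (cold cache): local + root + TLD + auth = 5 + 80 + 40 + 15 = 140 ms
Lookups 2..6 (TLD NS cached -> skip root; new domain -> still ask TLD and auth): local + TLD + auth = 5 + 40 + 15 = 60 ms each
Remaining 5 lookups: 5 * 60 = 300 ms
Total = 140 + 300 = 440 ms

440


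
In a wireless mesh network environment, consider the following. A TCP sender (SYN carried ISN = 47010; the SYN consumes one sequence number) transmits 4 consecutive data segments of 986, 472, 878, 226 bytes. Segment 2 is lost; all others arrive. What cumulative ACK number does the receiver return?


SYN uses sequence number 47010; first data byte = ISN + 1 = 47011.
Segment 1: SEQ = 47011, len = 986 B, covers [47011, 47996]
Segment 2: SEQ = 47997, len = 472 B, covers [47997, 48468] [LOST]
Segment 3: SEQ = 48469, len = 878 B, covers [48469, 49346]
Segment 4: SEQ = 49347, len = 226 B, covers [49347, 49572]
In-order data received: bytes [47011, 47996] (segments 1..1).
Segment 2 missing -> gap begins at byte 47997; later segments buffered out of order.
Cumulative ACK = next expected in-order byte = 47011 + 986 = 47997

47997


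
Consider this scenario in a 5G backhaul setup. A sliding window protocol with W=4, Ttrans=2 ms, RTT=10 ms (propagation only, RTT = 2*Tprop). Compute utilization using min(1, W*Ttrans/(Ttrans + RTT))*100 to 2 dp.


Given: W = 4, Ttrans = 2 ms, RTT = 10 ms (= 2 * Tprop, Tprop = 5 ms)
Cycle time = Ttrans + RTT = 2 + 10 = 12 ms (first packet sent until its ACK returns)
W * Ttrans = 4 * 2 = 8 ms of sending per cycle
W * Ttrans / (Ttrans + RTT) = 8 / 12 = 0.666667
U = min(1, 0.666667) = 0.666667
U% = 66.67%

66.67


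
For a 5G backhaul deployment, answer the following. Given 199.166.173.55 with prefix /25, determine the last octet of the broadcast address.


Given: IP = 199.166.173.55, prefix = /25
Host bits = 32 - 25 = 7
Network last octet = 55 AND mask = 0
Host part size = 2^7 - 1 = 127
Broadcast last octet = 0 OR 127 = 127

127


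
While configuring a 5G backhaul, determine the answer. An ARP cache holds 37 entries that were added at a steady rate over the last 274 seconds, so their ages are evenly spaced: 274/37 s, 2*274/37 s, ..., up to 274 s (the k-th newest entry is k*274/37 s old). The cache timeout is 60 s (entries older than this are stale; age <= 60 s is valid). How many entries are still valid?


Ages are k * 274/37 s for k = 1..37 (spacing = 7.4054 s).
Entry k is valid iff k * 274/37 <= 60 iff k <= 37 * 60 / 274 = 8.1022
n_valid = floor(8.1022) = 8
(n_stale = 37 - 8 = 29)

8


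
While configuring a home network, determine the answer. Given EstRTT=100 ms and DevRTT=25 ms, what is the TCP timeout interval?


Given: EstRTT = 100 ms, DevRTT = 25 ms
Timeout = EstRTT + 4 * DevRTT
4 * DevRTT = 4 * 25 = 100
Timeout = 100 + 100 = 200 ms

200


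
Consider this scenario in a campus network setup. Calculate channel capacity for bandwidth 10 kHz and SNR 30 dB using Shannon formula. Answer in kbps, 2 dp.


Given: B = 10 kHz, SNR = 30 dB
SNR linear = 10^(30/10) = 1000
1 + SNR = 1001
log2(1001) = 9.9672262588
C = 10 * 1000 * 9.9672262588 = 99672.2626 bps
C = 99.672263 kbps -> 99.67 kbps (2 dp)

99.67


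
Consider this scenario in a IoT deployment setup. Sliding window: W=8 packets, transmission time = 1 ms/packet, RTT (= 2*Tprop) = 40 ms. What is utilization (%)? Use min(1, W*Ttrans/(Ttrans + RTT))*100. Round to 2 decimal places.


Given: W = 8, Ttrans = 1 ms, RTT = 40 ms (= 2 * Tprop, Tprop = 20 ms)
Cycle time = Ttrans + RTT = 1 + 40 = 41 ms (first packet sent until its ACK returns)
W * Ttrans = 8 * 1 = 8 ms of sending per cycle
W * Ttrans / (Ttrans + RTT) = 8 / 41 = 0.195122
U = min(1, 0.195122) = 0.195122
U% = 19.51%

19.51


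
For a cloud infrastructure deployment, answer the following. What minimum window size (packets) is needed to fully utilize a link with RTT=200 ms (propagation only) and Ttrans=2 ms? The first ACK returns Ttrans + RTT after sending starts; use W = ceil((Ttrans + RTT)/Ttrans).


Given: Ttrans = 2 ms, RTT = 200 ms (= 2 * Tprop, Tprop = 100 ms)
Time until first ACK returns = Ttrans + RTT = 2 + 200 = 202 ms
Need W * Ttrans >= Ttrans + RTT  ->  W >= (Ttrans + RTT) / Ttrans
(Ttrans + RTT) / Ttrans = 202 / 2 = 101
W_min = ceil(101) = 101

101


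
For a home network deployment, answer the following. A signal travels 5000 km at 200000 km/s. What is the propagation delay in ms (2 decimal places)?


Given: distance = 5000 km, speed = 200000 km/s
Delay = distance / speed = 5000 / 200000 seconds
Delay in ms = 5000 * 1000 / 200000
Delay = 25.0000 ms
Rounded to 2 dp = 25.00 ms

25.00


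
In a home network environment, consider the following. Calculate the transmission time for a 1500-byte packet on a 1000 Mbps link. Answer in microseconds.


Given: packet = 1500 bytes, bandwidth = 1000 Mbps
Packet in bits = 1500 * 8 = 12000 bits
Bandwidth = 1000 * 10^6 = 1000000000 bps
Time = 12000 / 1000000000 seconds
Time in us = 12000 * 10^6 / 1000000000 = 12

12


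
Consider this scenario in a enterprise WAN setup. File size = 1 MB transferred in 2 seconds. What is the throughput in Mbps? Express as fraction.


Given: file = 1 MB, time = 2 s
File in Mb = 1 * 8 = 8 Mb
Throughput = 8 / 2 Mbps
Throughput = 4 Mbps

4


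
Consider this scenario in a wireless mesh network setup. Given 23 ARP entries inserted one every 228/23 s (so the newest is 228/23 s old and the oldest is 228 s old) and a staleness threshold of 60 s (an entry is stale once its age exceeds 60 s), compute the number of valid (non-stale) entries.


Ages are k * 228/23 s for k = 1..23 (spacing = 9.9130 s).
Entry k is valid iff k * 228/23 <= 60 iff k <= 23 * 60 / 228 = 6.0526
n_valid = floor(6.0526) = 6
(n_stale = 23 - 6 = 17)

6


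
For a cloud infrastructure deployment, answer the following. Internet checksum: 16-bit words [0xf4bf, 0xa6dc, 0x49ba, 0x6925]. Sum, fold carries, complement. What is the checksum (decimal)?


Given words: [0xf4bf, 0xa6dc, 0x49ba, 0x6925]
Step 1: Sum all words
Raw sum = 62655 + 42716 + 18874 + 26917 = 151162
Step 2: Fold carry: (20090 + 2) = 20092
One's complement = ~20092 & 0xFFFF = 45443

45443


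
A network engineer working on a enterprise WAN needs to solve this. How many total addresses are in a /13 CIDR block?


Given: CIDR prefix /13
Host bits = 32 - 13 = 19
Total addresses = 2^19 = 524288

524288


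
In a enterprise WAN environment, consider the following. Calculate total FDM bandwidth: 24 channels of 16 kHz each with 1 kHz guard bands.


Given: 24 channels, 16 kHz each, guard = 1 kHz
Channel bandwidth = 24 * 16 = 384 kHz
Guard bands = 23 gaps * 1 kHz = 23 kHz
Total = 384 + 23 = 407 kHz

407


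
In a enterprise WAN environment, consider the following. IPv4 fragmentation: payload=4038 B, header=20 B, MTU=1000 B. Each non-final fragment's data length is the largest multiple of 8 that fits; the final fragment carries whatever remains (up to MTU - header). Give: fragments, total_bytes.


Max data per non-final fragment = floor((MTU - header)/8)*8 = floor((1000 - 20)/8)*8 = floor(980/8)*8 = 976 B
Final fragment needs no 8-byte alignment: it can carry up to MTU - header = 980 B
Non-final fragments needed = ceil((payload - 980) / 976) = ceil(3058/976) = ceil(3.1332) = 4
Number of fragments = 4 + 1 = 5
Fragment sizes (data): 4 * 976 B + 134 B (last, 134 <= 980 OK)
Total bytes sent = payload + n_frags * header = 4038 + 5*20 = 4038 + 100 = 4138 B

5, 4138


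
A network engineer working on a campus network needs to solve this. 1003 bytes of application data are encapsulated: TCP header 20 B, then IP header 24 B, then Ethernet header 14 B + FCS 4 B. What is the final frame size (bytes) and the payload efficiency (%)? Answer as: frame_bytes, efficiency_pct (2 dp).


TCP segment = 1003 + 20 = 1023 B
IP packet = 1023 + 24 = 1047 B
Ethernet frame = 1047 + 14 + 4 = 1065 B
Efficiency = app / frame = 1003 / 1065 = 0.941784 = 94.1784% -> 94.18% (2 dp)

1065, 94.18


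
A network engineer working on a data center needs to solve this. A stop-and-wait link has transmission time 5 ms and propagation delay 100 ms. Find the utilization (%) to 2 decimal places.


Given: Ttrans = 5 ms, Tprop = 100 ms
RTT = 2 * Tprop = 2 * 100 = 200 ms
U = Ttrans / (Ttrans + RTT)
U = 5 / (5 + 200)
U = 5 / 205 = 0.02439
U% = 2.44%

2.44


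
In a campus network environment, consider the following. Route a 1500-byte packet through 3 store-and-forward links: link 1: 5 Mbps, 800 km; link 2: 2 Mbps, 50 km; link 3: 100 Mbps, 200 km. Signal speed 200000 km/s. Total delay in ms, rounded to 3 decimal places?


Packet = 1500 bytes = 12000 bits. Store-and-forward: sum (t_trans + t_prop) per link.
Link 1: t_trans = 12000/(5*10^6) s = 2.4000 ms; t_prop = 800/200000 s = 4.0000 ms; subtotal = 6.4000 ms
Link 2: t_trans = 12000/(2*10^6) s = 6.0000 ms; t_prop = 50/200000 s = 0.2500 ms; subtotal = 6.2500 ms
Link 3: t_trans = 12000/(100*10^6) s = 0.1200 ms; t_prop = 200/200000 s = 1.0000 ms; subtotal = 1.1200 ms
End-to-end = 6.4000 + 6.2500 + 1.1200 = 13.7700 ms -> 13.770 ms (3 dp)

13.770


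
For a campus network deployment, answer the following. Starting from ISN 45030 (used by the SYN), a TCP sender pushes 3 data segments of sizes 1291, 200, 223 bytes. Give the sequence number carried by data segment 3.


The SYN occupies sequence number ISN = 45030, so the first data byte is ISN + 1 = 45031.
SEQ of data segment i = (ISN + 1) + sum of payload sizes of segments 1..i-1.
Segment 1: SEQ = 45031, payload = 1291 bytes
Segment 2: SEQ = 46322, payload = 200 bytes
Segment 3: SEQ = 46522, payload = 223 bytes
SEQ of segment 3 = 45031 + 1291 + 200 = 46522

46522


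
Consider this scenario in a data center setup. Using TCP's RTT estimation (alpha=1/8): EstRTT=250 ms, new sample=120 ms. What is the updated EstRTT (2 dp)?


Given: EstRTT = 250 ms, SampleRTT = 120 ms, alpha = 1/8
New EstRTT = (1 - alpha) * EstRTT + alpha * SampleRTT
(7/8) * 250 = 218.75
(1/8) * 120 = 15
New EstRTT = 218.75 + 15 = 233.75 ms -> 233.75 ms (2 dp)

233.75


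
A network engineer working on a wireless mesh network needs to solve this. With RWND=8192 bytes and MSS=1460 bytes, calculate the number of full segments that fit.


Given: RWND = 8192 bytes, MSS = 1460 bytes
Full segments = floor(RWND / MSS)
Full segments = floor(8192 / 1460)
Full segments = floor(5.611) = 5

5


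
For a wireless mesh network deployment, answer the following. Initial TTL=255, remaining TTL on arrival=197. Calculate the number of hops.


Given: initial TTL = 255, received TTL = 197
Hops = initial TTL - received TTL
Hops = 255 - 197 = 58

58


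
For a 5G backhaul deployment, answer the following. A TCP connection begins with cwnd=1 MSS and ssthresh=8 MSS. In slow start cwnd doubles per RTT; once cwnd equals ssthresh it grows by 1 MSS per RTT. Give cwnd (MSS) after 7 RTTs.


RTT 0: cwnd = 1 MSS (initial)
RTT 1: cwnd = 2 MSS (slow start, doubled)
RTT 2: cwnd = 4 MSS (slow start, doubled)
RTT 3: cwnd = 8 MSS (slow start, doubled)
RTT 4: cwnd = 9 MSS (congestion avoidance, +1)
RTT 5: cwnd = 10 MSS (congestion avoidance, +1)
RTT 6: cwnd = 11 MSS (congestion avoidance, +1)
RTT 7: cwnd = 12 MSS (congestion avoidance, +1)

12


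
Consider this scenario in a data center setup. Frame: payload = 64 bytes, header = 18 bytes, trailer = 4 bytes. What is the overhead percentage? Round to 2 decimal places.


Given: payload = 64 B, header = 18 B, trailer = 4 B
Overhead bytes = header + trailer = 18 + 4 = 22
Total frame = payload + overhead = 64 + 22 = 86
Overhead % = 22 / 86 * 100 = 25.5814% -> 25.58% (2 dp)

25.58


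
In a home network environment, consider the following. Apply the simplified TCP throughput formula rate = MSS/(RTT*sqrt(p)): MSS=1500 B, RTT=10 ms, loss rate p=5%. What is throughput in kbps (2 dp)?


Given: MSS = 1500 bytes, RTT = 10 ms, loss = 5%
RTT in seconds = 10 / 1000 = 0.01
Loss rate = 5% = 0.05
sqrt(loss) = sqrt(0.05) = 0.223606797750
Throughput (bytes/s) = 1500 / (0.01 * 0.223606797750) = 670820.3932
Throughput (kbps) = 670820.3932 * 8 / 1000 = 5366.563146 -> 5366.56 kbps (2 dp)

5366.56


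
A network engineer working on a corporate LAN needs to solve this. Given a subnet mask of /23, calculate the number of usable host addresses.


Given: subnet mask /23
Host bits = 32 - 23 = 9
Total addresses = 2^9 = 512
Usable hosts = 512 - 2 (network + broadcast) = 510

510


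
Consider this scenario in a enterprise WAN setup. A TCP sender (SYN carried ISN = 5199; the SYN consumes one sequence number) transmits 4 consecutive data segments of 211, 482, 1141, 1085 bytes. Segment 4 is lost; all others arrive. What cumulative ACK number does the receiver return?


SYN uses sequence number 5199; first data byte = ISN + 1 = 5200.
Segment 1: SEQ = 5200, len = 211 B, covers [5200, 5410]
Segment 2: SEQ = 5411, len = 482 B, covers [5411, 5892]
Segment 3: SEQ = 5893, len = 1141 B, covers [5893, 7033]
Segment 4: SEQ = 7034, len = 1085 B, covers [7034, 8118] [LOST]
In-order data received: bytes [5200, 7033] (segments 1..3).
Segment 4 missing -> gap begins at byte 7034.
Cumulative ACK = next expected in-order byte = 5200 + 211 + 482 + 1141 = 7034

7034


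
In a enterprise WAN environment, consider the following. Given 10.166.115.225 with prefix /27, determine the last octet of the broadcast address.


Given: IP = 10.166.115.225, prefix = /27
Host bits = 32 - 27 = 5
Network last octet = 225 AND mask = 224
Host part size = 2^5 - 1 = 31
Broadcast last octet = 224 OR 31 = 255

255


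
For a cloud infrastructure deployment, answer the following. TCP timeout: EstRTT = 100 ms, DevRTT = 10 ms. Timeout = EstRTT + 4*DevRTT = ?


Given: EstRTT = 100 ms, DevRTT = 10 ms
Timeout = EstRTT + 4 * DevRTT
4 * DevRTT = 4 * 10 = 40
Timeout = 100 + 40 = 140 ms

140


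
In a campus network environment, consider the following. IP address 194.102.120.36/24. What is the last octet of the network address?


Given: IP = 194.102.120.36, prefix = /24
Subnet mask = 255.255.255.0
Last octet of IP: 36
Last octet of mask: 0
Network last octet = 36 AND 0 = 0

0


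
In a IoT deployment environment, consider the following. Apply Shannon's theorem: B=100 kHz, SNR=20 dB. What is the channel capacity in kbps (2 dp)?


Given: B = 100 kHz, SNR = 20 dB
SNR linear = 10^(20/10) = 100
1 + SNR = 101
log2(101) = 6.6582114828
C = 100 * 1000 * 6.6582114828 = 665821.1483 bps
C = 665.821148 kbps -> 665.82 kbps (2 dp)

665.82


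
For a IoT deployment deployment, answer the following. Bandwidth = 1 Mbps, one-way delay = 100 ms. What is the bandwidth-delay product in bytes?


Given: bandwidth = 1 Mbps, delay = 100 ms
BDP in bits = 1 * 10^6 * 100 / 1000
BDP in bits = 100000
BDP in bytes = 100000 / 8 = 12500

12500


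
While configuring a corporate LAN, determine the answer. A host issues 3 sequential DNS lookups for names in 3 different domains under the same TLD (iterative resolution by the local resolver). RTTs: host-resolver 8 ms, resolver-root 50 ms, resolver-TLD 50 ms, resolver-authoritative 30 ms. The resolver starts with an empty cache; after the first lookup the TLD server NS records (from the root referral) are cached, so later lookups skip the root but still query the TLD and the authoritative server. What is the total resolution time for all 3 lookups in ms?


Lookup 1 (cold cache): local + root + TLD + auth = 8 + 50 + 50 + 30 = 138 ms
Lookups 2..3 (TLD NS cached -> skip root; new domain -> still ask TLD and auth): local + TLD + auth = 8 + 50 + 30 = 88 ms each
Remaining 2 lookups: 2 * 88 = 176 ms
Total = 138 + 176 = 314 ms

314


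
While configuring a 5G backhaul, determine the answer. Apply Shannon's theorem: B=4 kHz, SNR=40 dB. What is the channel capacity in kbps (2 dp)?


Given: B = 4 kHz, SNR = 40 dB
SNR linear = 10^(40/10) = 10000
1 + SNR = 10001
log2(10001) = 13.2878566418
C = 4 * 1000 * 13.2878566418 = 53151.4266 bps
C = 53.151427 kbps -> 53.15 kbps (2 dp)

53.15


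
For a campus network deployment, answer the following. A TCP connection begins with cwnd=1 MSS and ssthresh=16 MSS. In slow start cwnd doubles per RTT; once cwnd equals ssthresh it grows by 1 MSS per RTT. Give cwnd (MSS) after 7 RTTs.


RTT 0: cwnd = 1 MSS (initial)
RTT 1: cwnd = 2 MSS (slow start, doubled)
RTT 2: cwnd = 4 MSS (slow start, doubled)
RTT 3: cwnd = 8 MSS (slow start, doubled)
RTT 4: cwnd = 16 MSS (slow start, doubled)
RTT 5: cwnd = 17 MSS (congestion avoidance, +1)
RTT 6: cwnd = 18 MSS (congestion avoidance, +1)
RTT 7: cwnd = 19 MSS (congestion avoidance, +1)

19


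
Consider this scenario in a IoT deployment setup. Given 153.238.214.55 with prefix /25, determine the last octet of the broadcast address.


Given: IP = 153.238.214.55, prefix = /25
Host bits = 32 - 25 = 7
Network last octet = 55 AND mask = 0
Host part size = 2^7 - 1 = 127
Broadcast last octet = 0 OR 127 = 127

127


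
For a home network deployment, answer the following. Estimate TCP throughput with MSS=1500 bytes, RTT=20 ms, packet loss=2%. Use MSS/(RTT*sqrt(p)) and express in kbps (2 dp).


Given: MSS = 1500 bytes, RTT = 20 ms, loss = 2%
RTT in seconds = 20 / 1000 = 0.02
Loss rate = 2% = 0.02
sqrt(loss) = sqrt(0.02) = 0.141421356237
Throughput (bytes/s) = 1500 / (0.02 * 0.141421356237) = 530330.0859
Throughput (kbps) = 530330.0859 * 8 / 1000 = 4242.640687 -> 4242.64 kbps (2 dp)

4242.64


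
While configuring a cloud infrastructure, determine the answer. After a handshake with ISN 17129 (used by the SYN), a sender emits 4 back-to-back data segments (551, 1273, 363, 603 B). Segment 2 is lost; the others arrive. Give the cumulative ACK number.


SYN uses sequence number 17129; first data byte = ISN + 1 = 17130.
Segment 1: SEQ = 17130, len = 551 B, covers [17130, 17680]
Segment 2: SEQ = 17681, len = 1273 B, covers [17681, 18953] [LOST]
Segment 3: SEQ = 18954, len = 363 B, covers [18954, 19316]
Segment 4: SEQ = 19317, len = 603 B, covers [19317, 19919]
In-order data received: bytes [17130, 17680] (segments 1..1).
Segment 2 missing -> gap begins at byte 17681; later segments buffered out of order.
Cumulative ACK = next expected in-order byte = 17130 + 551 = 17681

17681


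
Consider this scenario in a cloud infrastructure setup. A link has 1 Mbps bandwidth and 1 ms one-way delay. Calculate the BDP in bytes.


Given: bandwidth = 1 Mbps, delay = 1 ms
BDP in bits = 1 * 10^6 * 1 / 1000
BDP in bits = 1000
BDP in bytes = 1000 / 8 = 125

125


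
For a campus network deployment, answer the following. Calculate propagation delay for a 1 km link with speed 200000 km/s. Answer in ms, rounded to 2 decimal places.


Given: distance = 1 km, speed = 200000 km/s
Delay = distance / speed = 1 / 200000 seconds
Delay in ms = 1 * 1000 / 200000
Delay = 0.0050 ms
Rounded to 2 dp = 0.01 ms

0.01


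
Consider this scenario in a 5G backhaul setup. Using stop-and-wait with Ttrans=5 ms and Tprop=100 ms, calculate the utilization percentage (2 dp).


Given: Ttrans = 5 ms, Tprop = 100 ms
RTT = 2 * Tprop = 2 * 100 = 200 ms
U = Ttrans / (Ttrans + RTT)
U = 5 / (5 + 200)
U = 5 / 205 = 0.02439
U% = 2.44%

2.44


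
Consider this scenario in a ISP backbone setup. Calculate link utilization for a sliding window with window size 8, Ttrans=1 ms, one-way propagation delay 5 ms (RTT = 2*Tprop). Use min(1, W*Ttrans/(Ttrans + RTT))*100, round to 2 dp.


Given: W = 8, Ttrans = 1 ms, RTT = 10 ms (= 2 * Tprop, Tprop = 5 ms)
Cycle time = Ttrans + RTT = 1 + 10 = 11 ms (first packet sent until its ACK returns)
W * Ttrans = 8 * 1 = 8 ms of sending per cycle
W * Ttrans / (Ttrans + RTT) = 8 / 11 = 0.727273
U = min(1, 0.727273) = 0.727273
U% = 72.73%

72.73


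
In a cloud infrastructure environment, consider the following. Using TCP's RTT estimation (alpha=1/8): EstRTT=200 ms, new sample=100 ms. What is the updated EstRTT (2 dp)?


Given: EstRTT = 200 ms, SampleRTT = 100 ms, alpha = 1/8
New EstRTT = (1 - alpha) * EstRTT + alpha * SampleRTT
(7/8) * 200 = 175
(1/8) * 100 = 12.5
New EstRTT = 175 + 12.5 = 187.5 ms -> 187.50 ms (2 dp)

187.50


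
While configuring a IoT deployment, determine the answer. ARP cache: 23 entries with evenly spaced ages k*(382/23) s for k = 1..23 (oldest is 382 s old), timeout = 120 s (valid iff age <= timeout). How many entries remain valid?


Ages are k * 382/23 s for k = 1..23 (spacing = 16.6087 s).
Entry k is valid iff k * 382/23 <= 120 iff k <= 23 * 120 / 382 = 7.2251
n_valid = floor(7.2251) = 7
(n_stale = 23 - 7 = 16)

7


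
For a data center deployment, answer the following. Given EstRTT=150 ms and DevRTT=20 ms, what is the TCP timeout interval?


Given: EstRTT = 150 ms, DevRTT = 20 ms
Timeout = EstRTT + 4 * DevRTT
4 * DevRTT = 4 * 20 = 80
Timeout = 150 + 80 = 230 ms

230


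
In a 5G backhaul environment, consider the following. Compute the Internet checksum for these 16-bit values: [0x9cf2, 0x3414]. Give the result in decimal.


Given words: [0x9cf2, 0x3414]
Step 1: Sum all words
Raw sum = 40178 + 13332 = 53510
One's complement = ~53510 & 0xFFFF = 12025

12025


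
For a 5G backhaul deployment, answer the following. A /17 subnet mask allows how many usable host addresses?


Given: subnet mask /17
Host bits = 32 - 17 = 15
Total addresses = 2^15 = 32768
Usable hosts = 32768 - 2 (network + broadcast) = 32766

32766


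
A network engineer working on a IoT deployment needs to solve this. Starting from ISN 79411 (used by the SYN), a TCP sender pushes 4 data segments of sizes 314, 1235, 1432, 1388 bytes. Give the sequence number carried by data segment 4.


The SYN occupies sequence number ISN = 79411, so the first data byte is ISN + 1 = 79412.
SEQ of data segment i = (ISN + 1) + sum of payload sizes of segments 1..i-1.
Segment 1: SEQ = 79412, payload = 314 bytes
Segment 2: SEQ = 79726, payload = 1235 bytes
Segment 3: SEQ = 80961, payload = 1432 bytes
Segment 4: SEQ = 82393, payload = 1388 bytes
SEQ of segment 4 = 79412 + 314 + 1235 + 1432 = 82393

82393


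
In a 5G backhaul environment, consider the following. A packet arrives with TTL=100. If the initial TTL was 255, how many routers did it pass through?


Given: initial TTL = 255, received TTL = 100
Hops = initial TTL - received TTL
Hops = 255 - 100 = 155

155


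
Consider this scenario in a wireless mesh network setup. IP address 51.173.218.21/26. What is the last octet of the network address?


Given: IP = 51.173.218.21, prefix = /26
Subnet mask = 255.255.255.192
Last octet of IP: 21
Last octet of mask: 192
Network last octet = 21 AND 192 = 0

0


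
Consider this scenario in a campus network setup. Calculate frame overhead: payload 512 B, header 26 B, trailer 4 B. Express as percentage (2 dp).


Given: payload = 512 B, header = 26 B, trailer = 4 B
Overhead bytes = header + trailer = 26 + 4 = 30
Total frame = payload + overhead = 512 + 30 = 542
Overhead % = 30 / 542 * 100 = 5.5351% -> 5.54% (2 dp)

5.54


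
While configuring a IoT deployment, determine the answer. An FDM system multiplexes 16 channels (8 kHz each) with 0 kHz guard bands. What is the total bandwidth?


Given: 16 channels, 8 kHz each, guard = 0 kHz
Channel bandwidth = 16 * 8 = 128 kHz
Guard bands = 15 gaps * 0 kHz = 0 kHz
Total = 128 + 0 = 128 kHz

128


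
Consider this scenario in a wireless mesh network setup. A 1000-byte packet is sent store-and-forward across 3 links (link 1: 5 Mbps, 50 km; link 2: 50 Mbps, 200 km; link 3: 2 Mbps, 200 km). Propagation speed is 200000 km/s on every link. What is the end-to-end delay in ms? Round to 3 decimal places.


Packet = 1000 bytes = 8000 bits. Store-and-forward: sum (t_trans + t_prop) per link.
Link 1: t_trans = 8000/(5*10^6) s = 1.6000 ms; t_prop = 50/200000 s = 0.2500 ms; subtotal = 1.8500 ms
Link 2: t_trans = 8000/(50*10^6) s = 0.1600 ms; t_prop = 200/200000 s = 1.0000 ms; subtotal = 1.1600 ms
Link 3: t_trans = 8000/(2*10^6) s = 4.0000 ms; t_prop = 200/200000 s = 1.0000 ms; subtotal = 5.0000 ms
End-to-end = 1.8500 + 1.1600 + 5.0000 = 8.0100 ms -> 8.010 ms (3 dp)

8.010


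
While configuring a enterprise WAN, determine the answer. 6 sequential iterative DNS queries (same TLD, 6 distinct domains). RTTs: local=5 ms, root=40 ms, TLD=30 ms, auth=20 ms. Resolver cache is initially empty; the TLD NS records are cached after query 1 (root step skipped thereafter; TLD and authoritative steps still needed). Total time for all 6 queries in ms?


Lookup 1 (cold cache): local + root + TLD + auth = 5 + 40 + 30 + 20 = 95 ms
Lookups 2..6 (TLD NS cached -> skip root; new domain -> still ask TLD and auth): local + TLD + auth = 5 + 30 + 20 = 55 ms each
Remaining 5 lookups: 5 * 55 = 275 ms
Total = 95 + 275 = 370 ms

370


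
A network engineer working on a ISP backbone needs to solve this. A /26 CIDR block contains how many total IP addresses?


Given: CIDR prefix /26
Host bits = 32 - 26 = 6
Total addresses = 2^6 = 64

64


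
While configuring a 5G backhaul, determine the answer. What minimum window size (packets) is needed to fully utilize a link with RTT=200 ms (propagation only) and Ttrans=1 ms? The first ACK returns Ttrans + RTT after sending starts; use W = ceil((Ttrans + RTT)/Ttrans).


Given: Ttrans = 1 ms, RTT = 200 ms (= 2 * Tprop, Tprop = 100 ms)
Time until first ACK returns = Ttrans + RTT = 1 + 200 = 201 ms
Need W * Ttrans >= Ttrans + RTT  ->  W >= (Ttrans + RTT) / Ttrans
(Ttrans + RTT) / Ttrans = 201 / 1 = 201
W_min = ceil(201) = 201

201


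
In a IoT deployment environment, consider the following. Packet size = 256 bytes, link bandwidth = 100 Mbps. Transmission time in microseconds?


Given: packet = 256 bytes, bandwidth = 100 Mbps
Packet in bits = 256 * 8 = 2048 bits
Bandwidth = 100 * 10^6 = 100000000 bps
Time = 2048 / 100000000 seconds
Time in us = 2048 * 10^6 / 100000000 = 20.48

20.48


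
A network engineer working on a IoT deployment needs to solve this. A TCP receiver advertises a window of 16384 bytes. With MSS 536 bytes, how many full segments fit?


Given: RWND = 16384 bytes, MSS = 536 bytes
Full segments = floor(RWND / MSS)
Full segments = floor(16384 / 536)
Full segments = floor(30.5672) = 30

30


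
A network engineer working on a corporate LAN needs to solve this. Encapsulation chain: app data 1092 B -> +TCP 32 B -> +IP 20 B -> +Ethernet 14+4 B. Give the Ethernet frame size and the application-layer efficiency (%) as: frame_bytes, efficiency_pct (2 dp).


TCP segment = 1092 + 32 = 1124 B
IP packet = 1124 + 20 = 1144 B
Ethernet frame = 1144 + 14 + 4 = 1162 B
Efficiency = app / frame = 1092 / 1162 = 0.939759 = 93.9759% -> 93.98% (2 dp)

1162, 93.98


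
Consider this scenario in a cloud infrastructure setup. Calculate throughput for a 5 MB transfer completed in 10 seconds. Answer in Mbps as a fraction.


Given: file = 5 MB, time = 10 s
File in Mb = 5 * 8 = 40 Mb
Throughput = 40 / 10 Mbps
Throughput = 4 Mbps

4


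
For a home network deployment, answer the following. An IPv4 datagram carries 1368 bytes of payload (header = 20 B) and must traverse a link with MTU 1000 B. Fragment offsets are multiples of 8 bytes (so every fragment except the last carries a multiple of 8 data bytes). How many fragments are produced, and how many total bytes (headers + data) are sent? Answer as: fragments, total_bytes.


Max data per non-final fragment = floor((MTU - header)/8)*8 = floor((1000 - 20)/8)*8 = floor(980/8)*8 = 976 B
Final fragment needs no 8-byte alignment: it can carry up to MTU - header = 980 B
Non-final fragments needed = ceil((payload - 980) / 976) = ceil(388/976) = ceil(0.3975) = 1
Number of fragments = 1 + 1 = 2
Fragment sizes (data): 1 * 976 B + 392 B (last, 392 <= 980 OK)
Total bytes sent = payload + n_frags * header = 1368 + 2*20 = 1368 + 40 = 1408 B

2, 1408


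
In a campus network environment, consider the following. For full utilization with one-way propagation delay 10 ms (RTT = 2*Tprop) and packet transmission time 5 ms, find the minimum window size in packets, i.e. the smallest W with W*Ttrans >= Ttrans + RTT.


Given: Ttrans = 5 ms, RTT = 20 ms (= 2 * Tprop, Tprop = 10 ms)
Time until first ACK returns = Ttrans + RTT = 5 + 20 = 25 ms
Need W * Ttrans >= Ttrans + RTT  ->  W >= (Ttrans + RTT) / Ttrans
(Ttrans + RTT) / Ttrans = 25 / 5 = 5
W_min = ceil(5) = 5

5
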